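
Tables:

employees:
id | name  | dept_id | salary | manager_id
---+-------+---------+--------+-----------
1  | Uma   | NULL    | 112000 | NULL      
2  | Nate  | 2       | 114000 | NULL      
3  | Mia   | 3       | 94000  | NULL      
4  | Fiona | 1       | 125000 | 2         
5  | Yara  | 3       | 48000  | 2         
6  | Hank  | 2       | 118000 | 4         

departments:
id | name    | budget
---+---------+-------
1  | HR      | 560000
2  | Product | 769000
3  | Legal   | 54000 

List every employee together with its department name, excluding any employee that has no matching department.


INNER JOIN keeps only employees rows whose dept_id matches an id in departments. Walk through each employee:
  - employee 1 (Uma): dept_id=NULL, no match -> dropped
  - employee 2 (Nate): dept_id=2 -> matches Product
  - employee 3 (Mia): dept_id=3 -> matches Legal
  - employee 4 (Fiona): dept_id=1 -> matches HR
  - employee 5 (Yara): dept_id=3 -> matches Legal
  - employee 6 (Hank): dept_id=2 -> matches Product
So 1 of 6 rows is dropped.

SQL:
SELECT a.name, b.name AS department
FROM employees a
INNER JOIN departments b ON a.dept_id = b.id

Result:
name  | department
------+-----------
Nate  | Product   
Mia   | Legal     
Fiona | HR        
Yara  | Legal     
Hank  | Product   


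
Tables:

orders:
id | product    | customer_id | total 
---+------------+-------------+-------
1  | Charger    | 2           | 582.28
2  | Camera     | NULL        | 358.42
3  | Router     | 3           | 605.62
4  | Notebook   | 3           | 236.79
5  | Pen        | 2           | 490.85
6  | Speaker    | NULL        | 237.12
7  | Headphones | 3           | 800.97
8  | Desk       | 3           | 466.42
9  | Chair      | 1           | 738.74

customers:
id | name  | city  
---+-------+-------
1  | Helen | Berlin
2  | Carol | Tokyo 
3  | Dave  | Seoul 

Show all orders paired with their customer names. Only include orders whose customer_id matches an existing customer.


INNER JOIN keeps only orders rows whose customer_id matches an id in customers. Walk through each order:
  - order 1 (Charger): customer_id=2 -> matches Carol
  - order 2 (Camera): customer_id=NULL, no match -> dropped
  - order 3 (Router): customer_id=3 -> matches Dave
  - order 4 (Notebook): customer_id=3 -> matches Dave
  - order 5 (Pen): customer_id=2 -> matches Carol
  - order 6 (Speaker): customer_id=NULL, no match -> dropped
  - order 7 (Headphones): customer_id=3 -> matches Dave
  - order 8 (Desk): customer_id=3 -> matches Dave
  - order 9 (Chair): customer_id=1 -> matches Helen
So 2 of 9 rows are dropped.

SQL:
SELECT a.product, b.name AS customer
FROM orders a
INNER JOIN customers b ON a.customer_id = b.id

Result:
product    | customer
-----------+---------
Charger    | Carol   
Router     | Dave    
Notebook   | Dave    
Pen        | Carol   
Headphones | Dave    
Desk       | Dave    
Chair      | Helen   


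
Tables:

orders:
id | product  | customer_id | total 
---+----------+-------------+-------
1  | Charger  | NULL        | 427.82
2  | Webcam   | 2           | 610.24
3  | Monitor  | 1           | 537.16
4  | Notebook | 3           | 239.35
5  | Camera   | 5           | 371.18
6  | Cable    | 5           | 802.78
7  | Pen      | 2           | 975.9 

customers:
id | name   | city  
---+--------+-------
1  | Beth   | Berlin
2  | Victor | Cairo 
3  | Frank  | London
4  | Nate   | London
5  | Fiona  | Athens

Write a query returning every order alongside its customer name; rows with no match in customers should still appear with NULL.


LEFT JOIN keeps every row from orders (the left table); where customer_id has no match in customers, the customer columns become NULL. Walk through each order:
  - order 1 (Charger): customer_id=NULL, no match -> kept with NULL
  - order 2 (Webcam): customer_id=2 -> matches Victor
  - order 3 (Monitor): customer_id=1 -> matches Beth
  - order 4 (Notebook): customer_id=3 -> matches Frank
  - order 5 (Camera): customer_id=5 -> matches Fiona
  - order 6 (Cable): customer_id=5 -> matches Fiona
  - order 7 (Pen): customer_id=2 -> matches Victor
All 7 rows appear; 1 has NULL customer.

SQL:
SELECT a.product, b.name AS customer
FROM orders a
LEFT JOIN customers b ON a.customer_id = b.id

Result:
product  | customer
---------+---------
Charger  | NULL    
Webcam   | Victor  
Monitor  | Beth    
Notebook | Frank   
Camera   | Fiona   
Cable    | Fiona   
Pen      | Victor  


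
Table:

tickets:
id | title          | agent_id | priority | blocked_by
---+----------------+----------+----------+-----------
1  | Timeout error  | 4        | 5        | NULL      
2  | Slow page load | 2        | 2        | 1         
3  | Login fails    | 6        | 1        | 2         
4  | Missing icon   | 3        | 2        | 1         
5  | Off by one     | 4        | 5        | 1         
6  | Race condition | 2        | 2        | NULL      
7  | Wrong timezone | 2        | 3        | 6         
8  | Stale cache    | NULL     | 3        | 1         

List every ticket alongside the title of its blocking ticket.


This is a self-join: tickets is joined to a second copy of itself, matching each row's blocked_by to another row's id. Use LEFT JOIN so rows with blocked_by=NULL are kept.
  - ticket 1 (Timeout error): blocked_by=NULL -> NULL
  - ticket 2 (Slow page load): blocked_by=1 -> Timeout error
  - ticket 3 (Login fails): blocked_by=2 -> Slow page load
  - ticket 4 (Missing icon): blocked_by=1 -> Timeout error
  - ticket 5 (Off by one): blocked_by=1 -> Timeout error
  - ticket 6 (Race condition): blocked_by=NULL -> NULL
  - ticket 7 (Wrong timezone): blocked_by=6 -> Race condition
  - ticket 8 (Stale cache): blocked_by=1 -> Timeout error

SQL:
SELECT a.title AS item, b.title AS blocked_by
FROM tickets a
LEFT JOIN tickets b ON a.blocked_by = b.id

Result:
item           | blocked_by    
---------------+---------------
Timeout error  | NULL          
Slow page load | Timeout error 
Login fails    | Slow page load
Missing icon   | Timeout error 
Off by one     | Timeout error 
Race condition | NULL          
Wrong timezone | Race condition
Stale cache    | Timeout error 


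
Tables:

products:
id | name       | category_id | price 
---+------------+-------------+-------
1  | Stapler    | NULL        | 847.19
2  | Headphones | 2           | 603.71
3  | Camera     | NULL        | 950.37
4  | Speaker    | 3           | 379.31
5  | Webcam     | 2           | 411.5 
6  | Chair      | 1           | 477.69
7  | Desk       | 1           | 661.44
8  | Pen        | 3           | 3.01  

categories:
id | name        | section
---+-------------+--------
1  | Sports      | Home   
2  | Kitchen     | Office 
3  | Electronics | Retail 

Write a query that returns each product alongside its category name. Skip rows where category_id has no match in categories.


INNER JOIN keeps only products rows whose category_id matches an id in categories. Walk through each product:
  - product 1 (Stapler): category_id=NULL, no match -> dropped
  - product 2 (Headphones): category_id=2 -> matches Kitchen
  - product 3 (Camera): category_id=NULL, no match -> dropped
  - product 4 (Speaker): category_id=3 -> matches Electronics
  - product 5 (Webcam): category_id=2 -> matches Kitchen
  - product 6 (Chair): category_id=1 -> matches Sports
  - product 7 (Desk): category_id=1 -> matches Sports
  - product 8 (Pen): category_id=3 -> matches Electronics
So 2 of 8 rows are dropped.

SQL:
SELECT a.name, b.name AS category
FROM products a
INNER JOIN categories b ON a.category_id = b.id

Result:
name       | category   
-----------+------------
Headphones | Kitchen    
Speaker    | Electronics
Webcam     | Kitchen    
Chair      | Sports     
Desk       | Sports     
Pen        | Electronics


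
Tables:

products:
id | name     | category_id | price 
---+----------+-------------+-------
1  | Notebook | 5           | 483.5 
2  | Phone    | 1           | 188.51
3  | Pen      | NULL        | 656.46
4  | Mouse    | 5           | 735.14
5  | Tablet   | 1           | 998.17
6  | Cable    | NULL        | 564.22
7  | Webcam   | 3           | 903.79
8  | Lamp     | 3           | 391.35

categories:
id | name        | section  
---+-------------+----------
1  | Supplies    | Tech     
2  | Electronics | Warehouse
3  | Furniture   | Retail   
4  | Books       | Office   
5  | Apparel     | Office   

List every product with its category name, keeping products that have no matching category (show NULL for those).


LEFT JOIN keeps every row from products (the left table); where category_id has no match in categories, the category columns become NULL. Walk through each product:
  - product 1 (Notebook): category_id=5 -> matches Apparel
  - product 2 (Phone): category_id=1 -> matches Supplies
  - product 3 (Pen): category_id=NULL, no match -> kept with NULL
  - product 4 (Mouse): category_id=5 -> matches Apparel
  - product 5 (Tablet): category_id=1 -> matches Supplies
  - product 6 (Cable): category_id=NULL, no match -> kept with NULL
  - product 7 (Webcam): category_id=3 -> matches Furniture
  - product 8 (Lamp): category_id=3 -> matches Furniture
All 8 rows appear; 2 have NULL category.

SQL:
SELECT a.name, b.name AS category
FROM products a
LEFT JOIN categories b ON a.category_id = b.id

Result:
name     | category 
---------+----------
Notebook | Apparel  
Phone    | Supplies 
Pen      | NULL     
Mouse    | Apparel  
Tablet   | Supplies 
Cable    | NULL     
Webcam   | Furniture
Lamp     | Furniture


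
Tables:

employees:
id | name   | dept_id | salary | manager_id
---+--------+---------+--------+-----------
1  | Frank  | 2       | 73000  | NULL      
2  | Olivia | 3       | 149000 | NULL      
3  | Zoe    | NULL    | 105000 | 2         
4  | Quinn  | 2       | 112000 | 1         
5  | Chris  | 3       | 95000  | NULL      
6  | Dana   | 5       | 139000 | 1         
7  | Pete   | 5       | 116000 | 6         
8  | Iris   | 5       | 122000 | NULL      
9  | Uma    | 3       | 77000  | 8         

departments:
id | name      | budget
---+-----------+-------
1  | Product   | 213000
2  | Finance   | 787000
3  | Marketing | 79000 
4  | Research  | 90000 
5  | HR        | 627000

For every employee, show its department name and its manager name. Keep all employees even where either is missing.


Two LEFT JOINs from the same base table employees: one to departments via dept_id, one to employees itself via manager_id. Both are LEFT so every employee is preserved.
Match against departments:
  - employee 1 (Frank): dept_id=2 -> matches Finance
  - employee 2 (Olivia): dept_id=3 -> matches Marketing
  - employee 3 (Zoe): dept_id=NULL, no match -> kept with NULL
  - employee 4 (Quinn): dept_id=2 -> matches Finance
  - employee 5 (Chris): dept_id=3 -> matches Marketing
  - employee 6 (Dana): dept_id=5 -> matches HR
  - employee 7 (Pete): dept_id=5 -> matches HR
  - employee 8 (Iris): dept_id=5 -> matches HR
  - employee 9 (Uma): dept_id=3 -> matches Marketing
Match against employees (self):
  - employee 1 (Frank): manager_id=NULL -> NULL
  - employee 2 (Olivia): manager_id=NULL -> NULL
  - employee 3 (Zoe): manager_id=2 -> Olivia
  - employee 4 (Quinn): manager_id=1 -> Frank
  - employee 5 (Chris): manager_id=NULL -> NULL
  - employee 6 (Dana): manager_id=1 -> Frank
  - employee 7 (Pete): manager_id=6 -> Dana
  - employee 8 (Iris): manager_id=NULL -> NULL
  - employee 9 (Uma): manager_id=8 -> Iris

SQL:
SELECT a.name, b.name AS department, c.name AS manager
FROM employees a
LEFT JOIN departments b ON a.dept_id = b.id
LEFT JOIN employees c ON a.manager_id = c.id

Result:
name   | department | manager
-------+------------+--------
Frank  | Finance    | NULL   
Olivia | Marketing  | NULL   
Zoe    | NULL       | Olivia 
Quinn  | Finance    | Frank  
Chris  | Marketing  | NULL   
Dana   | HR         | Frank  
Pete   | HR         | Dana   
Iris   | HR         | NULL   
Uma    | Marketing  | Iris   


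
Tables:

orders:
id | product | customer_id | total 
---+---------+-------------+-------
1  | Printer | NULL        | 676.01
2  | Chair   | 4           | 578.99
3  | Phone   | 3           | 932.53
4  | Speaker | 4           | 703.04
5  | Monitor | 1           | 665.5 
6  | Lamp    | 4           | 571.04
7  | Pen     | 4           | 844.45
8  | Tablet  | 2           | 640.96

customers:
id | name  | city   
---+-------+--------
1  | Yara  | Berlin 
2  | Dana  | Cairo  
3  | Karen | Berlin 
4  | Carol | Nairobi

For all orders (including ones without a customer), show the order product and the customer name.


LEFT JOIN keeps every row from orders (the left table); where customer_id has no match in customers, the customer columns become NULL. Walk through each order:
  - order 1 (Printer): customer_id=NULL, no match -> kept with NULL
  - order 2 (Chair): customer_id=4 -> matches Carol
  - order 3 (Phone): customer_id=3 -> matches Karen
  - order 4 (Speaker): customer_id=4 -> matches Carol
  - order 5 (Monitor): customer_id=1 -> matches Yara
  - order 6 (Lamp): customer_id=4 -> matches Carol
  - order 7 (Pen): customer_id=4 -> matches Carol
  - order 8 (Tablet): customer_id=2 -> matches Dana
All 8 rows appear; 1 has NULL customer.

SQL:
SELECT a.product, b.name AS customer
FROM orders a
LEFT JOIN customers b ON a.customer_id = b.id

Result:
product | customer
--------+---------
Printer | NULL    
Chair   | Carol   
Phone   | Karen   
Speaker | Carol   
Monitor | Yara    
Lamp    | Carol   
Pen     | Carol   
Tablet  | Dana    


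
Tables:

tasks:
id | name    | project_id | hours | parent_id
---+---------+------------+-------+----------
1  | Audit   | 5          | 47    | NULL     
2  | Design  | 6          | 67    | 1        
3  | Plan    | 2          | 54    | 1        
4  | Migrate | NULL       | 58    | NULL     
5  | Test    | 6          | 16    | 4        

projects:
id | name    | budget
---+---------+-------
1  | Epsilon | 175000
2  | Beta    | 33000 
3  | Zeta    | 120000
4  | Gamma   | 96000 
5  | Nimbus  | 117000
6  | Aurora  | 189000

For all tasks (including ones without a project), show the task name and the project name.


LEFT JOIN keeps every row from tasks (the left table); where project_id has no match in projects, the project columns become NULL. Walk through each task:
  - task 1 (Audit): project_id=5 -> matches Nimbus
  - task 2 (Design): project_id=6 -> matches Aurora
  - task 3 (Plan): project_id=2 -> matches Beta
  - task 4 (Migrate): project_id=NULL, no match -> kept with NULL
  - task 5 (Test): project_id=6 -> matches Aurora
All 5 rows appear; 1 has NULL project.

SQL:
SELECT a.name, b.name AS project
FROM tasks a
LEFT JOIN projects b ON a.project_id = b.id

Result:
name    | project
--------+--------
Audit   | Nimbus 
Design  | Aurora 
Plan    | Beta   
Migrate | NULL   
Test    | Aurora 


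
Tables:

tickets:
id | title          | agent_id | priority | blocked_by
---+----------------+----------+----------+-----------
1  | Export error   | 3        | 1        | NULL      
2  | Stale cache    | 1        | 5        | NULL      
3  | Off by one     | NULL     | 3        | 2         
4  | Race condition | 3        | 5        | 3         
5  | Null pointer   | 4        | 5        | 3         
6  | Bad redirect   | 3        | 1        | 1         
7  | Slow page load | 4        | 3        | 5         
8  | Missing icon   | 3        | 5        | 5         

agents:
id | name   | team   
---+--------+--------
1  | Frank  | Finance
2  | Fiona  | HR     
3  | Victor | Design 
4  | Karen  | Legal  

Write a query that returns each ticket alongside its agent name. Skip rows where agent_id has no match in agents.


INNER JOIN keeps only tickets rows whose agent_id matches an id in agents. Walk through each ticket:
  - ticket 1 (Export error): agent_id=3 -> matches Victor
  - ticket 2 (Stale cache): agent_id=1 -> matches Frank
  - ticket 3 (Off by one): agent_id=NULL, no match -> dropped
  - ticket 4 (Race condition): agent_id=3 -> matches Victor
  - ticket 5 (Null pointer): agent_id=4 -> matches Karen
  - ticket 6 (Bad redirect): agent_id=3 -> matches Victor
  - ticket 7 (Slow page load): agent_id=4 -> matches Karen
  - ticket 8 (Missing icon): agent_id=3 -> matches Victor
So 1 of 8 rows is dropped.

SQL:
SELECT a.title, b.name AS agent
FROM tickets a
INNER JOIN agents b ON a.agent_id = b.id

Result:
title          | agent 
---------------+-------
Export error   | Victor
Stale cache    | Frank 
Race condition | Victor
Null pointer   | Karen 
Bad redirect   | Victor
Slow page load | Karen 
Missing icon   | Victor


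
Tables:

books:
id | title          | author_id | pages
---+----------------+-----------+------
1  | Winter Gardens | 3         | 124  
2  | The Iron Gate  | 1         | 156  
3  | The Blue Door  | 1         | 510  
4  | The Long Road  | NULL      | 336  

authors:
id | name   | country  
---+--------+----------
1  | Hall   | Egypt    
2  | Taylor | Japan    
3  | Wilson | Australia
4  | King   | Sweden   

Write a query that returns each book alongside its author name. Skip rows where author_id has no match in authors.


INNER JOIN keeps only books rows whose author_id matches an id in authors. Walk through each book:
  - book 1 (Winter Gardens): author_id=3 -> matches Wilson
  - book 2 (The Iron Gate): author_id=1 -> matches Hall
  - book 3 (The Blue Door): author_id=1 -> matches Hall
  - book 4 (The Long Road): author_id=NULL, no match -> dropped
So 1 of 4 rows is dropped.

SQL:
SELECT a.title, b.name AS author
FROM books a
INNER JOIN authors b ON a.author_id = b.id

Result:
title          | author
---------------+-------
Winter Gardens | Wilson
The Iron Gate  | Hall  
The Blue Door  | Hall  


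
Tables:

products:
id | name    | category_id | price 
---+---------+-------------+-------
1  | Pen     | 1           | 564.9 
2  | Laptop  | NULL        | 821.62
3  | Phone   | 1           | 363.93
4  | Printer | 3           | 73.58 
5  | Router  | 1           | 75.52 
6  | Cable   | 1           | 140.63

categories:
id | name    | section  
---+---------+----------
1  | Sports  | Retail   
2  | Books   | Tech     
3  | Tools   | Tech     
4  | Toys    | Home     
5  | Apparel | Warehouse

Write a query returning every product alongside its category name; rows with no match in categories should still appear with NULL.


LEFT JOIN keeps every row from products (the left table); where category_id has no match in categories, the category columns become NULL. Walk through each product:
  - product 1 (Pen): category_id=1 -> matches Sports
  - product 2 (Laptop): category_id=NULL, no match -> kept with NULL
  - product 3 (Phone): category_id=1 -> matches Sports
  - product 4 (Printer): category_id=3 -> matches Tools
  - product 5 (Router): category_id=1 -> matches Sports
  - product 6 (Cable): category_id=1 -> matches Sports
All 6 rows appear; 1 has NULL category.

SQL:
SELECT a.name, b.name AS category
FROM products a
LEFT JOIN categories b ON a.category_id = b.id

Result:
name    | category
--------+---------
Pen     | Sports  
Laptop  | NULL    
Phone   | Sports  
Printer | Tools   
Router  | Sports  
Cable   | Sports  


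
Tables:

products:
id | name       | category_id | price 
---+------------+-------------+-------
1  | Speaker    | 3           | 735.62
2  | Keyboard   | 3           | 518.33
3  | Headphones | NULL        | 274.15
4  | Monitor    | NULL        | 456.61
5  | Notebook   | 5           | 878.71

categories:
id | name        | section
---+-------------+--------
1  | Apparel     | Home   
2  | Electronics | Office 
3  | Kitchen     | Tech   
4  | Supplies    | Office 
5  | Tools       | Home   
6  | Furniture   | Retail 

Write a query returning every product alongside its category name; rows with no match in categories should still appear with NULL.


LEFT JOIN keeps every row from products (the left table); where category_id has no match in categories, the category columns become NULL. Walk through each product:
  - product 1 (Speaker): category_id=3 -> matches Kitchen
  - product 2 (Keyboard): category_id=3 -> matches Kitchen
  - product 3 (Headphones): category_id=NULL, no match -> kept with NULL
  - product 4 (Monitor): category_id=NULL, no match -> kept with NULL
  - product 5 (Notebook): category_id=5 -> matches Tools
All 5 rows appear; 2 have NULL category.

SQL:
SELECT a.name, b.name AS category
FROM products a
LEFT JOIN categories b ON a.category_id = b.id

Result:
name       | category
-----------+---------
Speaker    | Kitchen 
Keyboard   | Kitchen 
Headphones | NULL    
Monitor    | NULL    
Notebook   | Tools   


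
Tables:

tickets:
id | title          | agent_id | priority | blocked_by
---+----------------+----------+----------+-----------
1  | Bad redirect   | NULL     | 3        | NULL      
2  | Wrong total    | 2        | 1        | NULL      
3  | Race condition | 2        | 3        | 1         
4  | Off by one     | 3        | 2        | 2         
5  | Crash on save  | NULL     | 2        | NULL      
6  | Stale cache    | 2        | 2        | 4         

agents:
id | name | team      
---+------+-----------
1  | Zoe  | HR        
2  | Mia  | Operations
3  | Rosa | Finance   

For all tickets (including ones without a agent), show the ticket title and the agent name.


LEFT JOIN keeps every row from tickets (the left table); where agent_id has no match in agents, the agent columns become NULL. Walk through each ticket:
  - ticket 1 (Bad redirect): agent_id=NULL, no match -> kept with NULL
  - ticket 2 (Wrong total): agent_id=2 -> matches Mia
  - ticket 3 (Race condition): agent_id=2 -> matches Mia
  - ticket 4 (Off by one): agent_id=3 -> matches Rosa
  - ticket 5 (Crash on save): agent_id=NULL, no match -> kept with NULL
  - ticket 6 (Stale cache): agent_id=2 -> matches Mia
All 6 rows appear; 2 have NULL agent.

SQL:
SELECT a.title, b.name AS agent
FROM tickets a
LEFT JOIN agents b ON a.agent_id = b.id

Result:
title          | agent
---------------+------
Bad redirect   | NULL 
Wrong total    | Mia  
Race condition | Mia  
Off by one     | Rosa 
Crash on save  | NULL 
Stale cache    | Mia  


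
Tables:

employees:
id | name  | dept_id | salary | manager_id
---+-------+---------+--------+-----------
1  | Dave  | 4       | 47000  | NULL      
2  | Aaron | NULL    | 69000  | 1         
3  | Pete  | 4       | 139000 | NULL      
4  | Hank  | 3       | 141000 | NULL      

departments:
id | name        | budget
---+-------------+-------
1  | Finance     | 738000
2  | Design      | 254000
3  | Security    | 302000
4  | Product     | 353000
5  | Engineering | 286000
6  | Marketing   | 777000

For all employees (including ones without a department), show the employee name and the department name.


LEFT JOIN keeps every row from employees (the left table); where dept_id has no match in departments, the department columns become NULL. Walk through each employee:
  - employee 1 (Dave): dept_id=4 -> matches Product
  - employee 2 (Aaron): dept_id=NULL, no match -> kept with NULL
  - employee 3 (Pete): dept_id=4 -> matches Product
  - employee 4 (Hank): dept_id=3 -> matches Security
All 4 rows appear; 1 has NULL department.

SQL:
SELECT a.name, b.name AS department
FROM employees a
LEFT JOIN departments b ON a.dept_id = b.id

Result:
name  | department
------+-----------
Dave  | Product   
Aaron | NULL      
Pete  | Product   
Hank  | Security  


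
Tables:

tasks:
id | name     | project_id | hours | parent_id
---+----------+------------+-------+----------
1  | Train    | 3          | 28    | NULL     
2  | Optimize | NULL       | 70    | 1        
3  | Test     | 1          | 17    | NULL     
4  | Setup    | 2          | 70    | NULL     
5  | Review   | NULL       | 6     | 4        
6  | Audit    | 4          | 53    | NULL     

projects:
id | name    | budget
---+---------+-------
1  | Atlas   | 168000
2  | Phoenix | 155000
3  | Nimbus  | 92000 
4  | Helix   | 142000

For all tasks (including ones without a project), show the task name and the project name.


LEFT JOIN keeps every row from tasks (the left table); where project_id has no match in projects, the project columns become NULL. Walk through each task:
  - task 1 (Train): project_id=3 -> matches Nimbus
  - task 2 (Optimize): project_id=NULL, no match -> kept with NULL
  - task 3 (Test): project_id=1 -> matches Atlas
  - task 4 (Setup): project_id=2 -> matches Phoenix
  - task 5 (Review): project_id=NULL, no match -> kept with NULL
  - task 6 (Audit): project_id=4 -> matches Helix
All 6 rows appear; 2 have NULL project.

SQL:
SELECT a.name, b.name AS project
FROM tasks a
LEFT JOIN projects b ON a.project_id = b.id

Result:
name     | project
---------+--------
Train    | Nimbus 
Optimize | NULL   
Test     | Atlas  
Setup    | Phoenix
Review   | NULL   
Audit    | Helix  


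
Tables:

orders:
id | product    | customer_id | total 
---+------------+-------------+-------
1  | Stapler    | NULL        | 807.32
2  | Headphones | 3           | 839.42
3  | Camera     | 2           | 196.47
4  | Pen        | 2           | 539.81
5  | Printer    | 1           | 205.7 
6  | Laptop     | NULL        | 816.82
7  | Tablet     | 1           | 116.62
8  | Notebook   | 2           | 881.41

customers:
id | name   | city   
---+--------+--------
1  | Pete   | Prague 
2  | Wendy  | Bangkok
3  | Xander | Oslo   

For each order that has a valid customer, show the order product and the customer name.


INNER JOIN keeps only orders rows whose customer_id matches an id in customers. Walk through each order:
  - order 1 (Stapler): customer_id=NULL, no match -> dropped
  - order 2 (Headphones): customer_id=3 -> matches Xander
  - order 3 (Camera): customer_id=2 -> matches Wendy
  - order 4 (Pen): customer_id=2 -> matches Wendy
  - order 5 (Printer): customer_id=1 -> matches Pete
  - order 6 (Laptop): customer_id=NULL, no match -> dropped
  - order 7 (Tablet): customer_id=1 -> matches Pete
  - order 8 (Notebook): customer_id=2 -> matches Wendy
So 2 of 8 rows are dropped.

SQL:
SELECT a.product, b.name AS customer
FROM orders a
INNER JOIN customers b ON a.customer_id = b.id

Result:
product    | customer
-----------+---------
Headphones | Xander  
Camera     | Wendy   
Pen        | Wendy   
Printer    | Pete    
Tablet     | Pete    
Notebook   | Wendy   


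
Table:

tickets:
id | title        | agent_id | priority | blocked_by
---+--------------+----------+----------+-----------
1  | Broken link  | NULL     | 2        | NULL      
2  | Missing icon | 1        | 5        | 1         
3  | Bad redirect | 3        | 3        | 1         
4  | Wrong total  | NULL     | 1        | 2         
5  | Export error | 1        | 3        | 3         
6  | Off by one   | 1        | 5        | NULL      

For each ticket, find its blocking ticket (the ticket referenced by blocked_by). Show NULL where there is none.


This is a self-join: tickets is joined to a second copy of itself, matching each row's blocked_by to another row's id. Use LEFT JOIN so rows with blocked_by=NULL are kept.
  - ticket 1 (Broken link): blocked_by=NULL -> NULL
  - ticket 2 (Missing icon): blocked_by=1 -> Broken link
  - ticket 3 (Bad redirect): blocked_by=1 -> Broken link
  - ticket 4 (Wrong total): blocked_by=2 -> Missing icon
  - ticket 5 (Export error): blocked_by=3 -> Bad redirect
  - ticket 6 (Off by one): blocked_by=NULL -> NULL

SQL:
SELECT a.title AS item, b.title AS blocked_by
FROM tickets a
LEFT JOIN tickets b ON a.blocked_by = b.id

Result:
item         | blocked_by  
-------------+-------------
Broken link  | NULL        
Missing icon | Broken link 
Bad redirect | Broken link 
Wrong total  | Missing icon
Export error | Bad redirect
Off by one   | NULL        


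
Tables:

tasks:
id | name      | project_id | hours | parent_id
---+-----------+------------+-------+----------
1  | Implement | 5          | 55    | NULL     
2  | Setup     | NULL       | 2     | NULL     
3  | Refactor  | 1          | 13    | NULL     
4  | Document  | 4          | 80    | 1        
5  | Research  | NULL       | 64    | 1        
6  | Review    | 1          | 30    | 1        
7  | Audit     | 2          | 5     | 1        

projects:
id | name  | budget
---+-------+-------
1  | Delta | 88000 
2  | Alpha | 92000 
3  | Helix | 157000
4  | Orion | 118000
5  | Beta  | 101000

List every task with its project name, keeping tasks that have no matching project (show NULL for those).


LEFT JOIN keeps every row from tasks (the left table); where project_id has no match in projects, the project columns become NULL. Walk through each task:
  - task 1 (Implement): project_id=5 -> matches Beta
  - task 2 (Setup): project_id=NULL, no match -> kept with NULL
  - task 3 (Refactor): project_id=1 -> matches Delta
  - task 4 (Document): project_id=4 -> matches Orion
  - task 5 (Research): project_id=NULL, no match -> kept with NULL
  - task 6 (Review): project_id=1 -> matches Delta
  - task 7 (Audit): project_id=2 -> matches Alpha
All 7 rows appear; 2 have NULL project.

SQL:
SELECT a.name, b.name AS project
FROM tasks a
LEFT JOIN projects b ON a.project_id = b.id

Result:
name      | project
----------+--------
Implement | Beta   
Setup     | NULL   
Refactor  | Delta  
Document  | Orion  
Research  | NULL   
Review    | Delta  
Audit     | Alpha  


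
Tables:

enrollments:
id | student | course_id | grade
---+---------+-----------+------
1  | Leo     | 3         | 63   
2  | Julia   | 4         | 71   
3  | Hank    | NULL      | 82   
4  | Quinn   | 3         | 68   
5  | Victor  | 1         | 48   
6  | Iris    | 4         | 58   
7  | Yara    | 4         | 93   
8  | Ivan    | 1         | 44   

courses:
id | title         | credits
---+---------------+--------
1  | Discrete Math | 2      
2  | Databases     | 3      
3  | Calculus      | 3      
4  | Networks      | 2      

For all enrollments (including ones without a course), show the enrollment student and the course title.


LEFT JOIN keeps every row from enrollments (the left table); where course_id has no match in courses, the course columns become NULL. Walk through each enrollment:
  - enrollment 1 (Leo): course_id=3 -> matches Calculus
  - enrollment 2 (Julia): course_id=4 -> matches Networks
  - enrollment 3 (Hank): course_id=NULL, no match -> kept with NULL
  - enrollment 4 (Quinn): course_id=3 -> matches Calculus
  - enrollment 5 (Victor): course_id=1 -> matches Discrete Math
  - enrollment 6 (Iris): course_id=4 -> matches Networks
  - enrollment 7 (Yara): course_id=4 -> matches Networks
  - enrollment 8 (Ivan): course_id=1 -> matches Discrete Math
All 8 rows appear; 1 has NULL course.

SQL:
SELECT a.student, b.title AS course
FROM enrollments a
LEFT JOIN courses b ON a.course_id = b.id

Result:
student | course       
--------+--------------
Leo     | Calculus     
Julia   | Networks     
Hank    | NULL         
Quinn   | Calculus     
Victor  | Discrete Math
Iris    | Networks     
Yara    | Networks     
Ivan    | Discrete Math


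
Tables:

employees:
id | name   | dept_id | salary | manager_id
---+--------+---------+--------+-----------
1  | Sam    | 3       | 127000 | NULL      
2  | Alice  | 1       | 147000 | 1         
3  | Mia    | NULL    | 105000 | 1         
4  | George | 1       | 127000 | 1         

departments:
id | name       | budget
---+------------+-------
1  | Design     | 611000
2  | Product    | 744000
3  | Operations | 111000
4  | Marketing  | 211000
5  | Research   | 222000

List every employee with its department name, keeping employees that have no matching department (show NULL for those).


LEFT JOIN keeps every row from employees (the left table); where dept_id has no match in departments, the department columns become NULL. Walk through each employee:
  - employee 1 (Sam): dept_id=3 -> matches Operations
  - employee 2 (Alice): dept_id=1 -> matches Design
  - employee 3 (Mia): dept_id=NULL, no match -> kept with NULL
  - employee 4 (George): dept_id=1 -> matches Design
All 4 rows appear; 1 has NULL department.

SQL:
SELECT a.name, b.name AS department
FROM employees a
LEFT JOIN departments b ON a.dept_id = b.id

Result:
name   | department
-------+-----------
Sam    | Operations
Alice  | Design    
Mia    | NULL      
George | Design    


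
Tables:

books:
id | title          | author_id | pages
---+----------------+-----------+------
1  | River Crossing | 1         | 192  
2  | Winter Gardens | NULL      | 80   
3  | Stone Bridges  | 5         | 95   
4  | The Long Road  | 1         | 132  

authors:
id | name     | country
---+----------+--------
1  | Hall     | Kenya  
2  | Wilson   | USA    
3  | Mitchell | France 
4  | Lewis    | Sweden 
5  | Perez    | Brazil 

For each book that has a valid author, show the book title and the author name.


INNER JOIN keeps only books rows whose author_id matches an id in authors. Walk through each book:
  - book 1 (River Crossing): author_id=1 -> matches Hall
  - book 2 (Winter Gardens): author_id=NULL, no match -> dropped
  - book 3 (Stone Bridges): author_id=5 -> matches Perez
  - book 4 (The Long Road): author_id=1 -> matches Hall
So 1 of 4 rows is dropped.

SQL:
SELECT a.title, b.name AS author
FROM books a
INNER JOIN authors b ON a.author_id = b.id

Result:
title          | author
---------------+-------
River Crossing | Hall  
Stone Bridges  | Perez 
The Long Road  | Hall  


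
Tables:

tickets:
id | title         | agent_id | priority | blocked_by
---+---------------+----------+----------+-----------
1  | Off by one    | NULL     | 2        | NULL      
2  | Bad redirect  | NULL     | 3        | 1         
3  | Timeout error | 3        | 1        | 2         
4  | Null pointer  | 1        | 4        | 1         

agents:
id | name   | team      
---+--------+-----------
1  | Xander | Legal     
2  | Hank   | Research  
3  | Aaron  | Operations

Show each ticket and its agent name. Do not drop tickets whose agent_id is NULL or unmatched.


LEFT JOIN keeps every row from tickets (the left table); where agent_id has no match in agents, the agent columns become NULL. Walk through each ticket:
  - ticket 1 (Off by one): agent_id=NULL, no match -> kept with NULL
  - ticket 2 (Bad redirect): agent_id=NULL, no match -> kept with NULL
  - ticket 3 (Timeout error): agent_id=3 -> matches Aaron
  - ticket 4 (Null pointer): agent_id=1 -> matches Xander
All 4 rows appear; 2 have NULL agent.

SQL:
SELECT a.title, b.name AS agent
FROM tickets a
LEFT JOIN agents b ON a.agent_id = b.id

Result:
title         | agent 
--------------+-------
Off by one    | NULL  
Bad redirect  | NULL  
Timeout error | Aaron 
Null pointer  | Xander


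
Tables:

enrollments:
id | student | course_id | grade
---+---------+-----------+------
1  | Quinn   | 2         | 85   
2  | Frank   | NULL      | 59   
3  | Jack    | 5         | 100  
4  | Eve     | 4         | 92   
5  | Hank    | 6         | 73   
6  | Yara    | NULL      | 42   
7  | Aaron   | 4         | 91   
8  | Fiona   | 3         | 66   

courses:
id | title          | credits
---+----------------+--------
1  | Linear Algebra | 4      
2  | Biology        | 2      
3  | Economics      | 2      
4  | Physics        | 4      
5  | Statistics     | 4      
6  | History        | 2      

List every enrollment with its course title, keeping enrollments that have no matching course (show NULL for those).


LEFT JOIN keeps every row from enrollments (the left table); where course_id has no match in courses, the course columns become NULL. Walk through each enrollment:
  - enrollment 1 (Quinn): course_id=2 -> matches Biology
  - enrollment 2 (Frank): course_id=NULL, no match -> kept with NULL
  - enrollment 3 (Jack): course_id=5 -> matches Statistics
  - enrollment 4 (Eve): course_id=4 -> matches Physics
  - enrollment 5 (Hank): course_id=6 -> matches History
  - enrollment 6 (Yara): course_id=NULL, no match -> kept with NULL
  - enrollment 7 (Aaron): course_id=4 -> matches Physics
  - enrollment 8 (Fiona): course_id=3 -> matches Economics
All 8 rows appear; 2 have NULL course.

SQL:
SELECT a.student, b.title AS course
FROM enrollments a
LEFT JOIN courses b ON a.course_id = b.id

Result:
student | course    
--------+-----------
Quinn   | Biology   
Frank   | NULL      
Jack    | Statistics
Eve     | Physics   
Hank    | History   
Yara    | NULL      
Aaron   | Physics   
Fiona   | Economics 


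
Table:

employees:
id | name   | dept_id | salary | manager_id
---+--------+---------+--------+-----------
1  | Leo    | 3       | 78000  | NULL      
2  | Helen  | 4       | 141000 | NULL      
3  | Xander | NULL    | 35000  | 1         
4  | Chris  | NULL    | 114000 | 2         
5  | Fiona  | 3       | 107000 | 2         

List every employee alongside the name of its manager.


This is a self-join: employees is joined to a second copy of itself, matching each row's manager_id to another row's id. Use LEFT JOIN so rows with manager_id=NULL are kept.
  - employee 1 (Leo): manager_id=NULL -> NULL
  - employee 2 (Helen): manager_id=NULL -> NULL
  - employee 3 (Xander): manager_id=1 -> Leo
  - employee 4 (Chris): manager_id=2 -> Helen
  - employee 5 (Fiona): manager_id=2 -> Helen

SQL:
SELECT a.name AS item, b.name AS manager
FROM employees a
LEFT JOIN employees b ON a.manager_id = b.id

Result:
item   | manager
-------+--------
Leo    | NULL   
Helen  | NULL   
Xander | Leo    
Chris  | Helen  
Fiona  | Helen  


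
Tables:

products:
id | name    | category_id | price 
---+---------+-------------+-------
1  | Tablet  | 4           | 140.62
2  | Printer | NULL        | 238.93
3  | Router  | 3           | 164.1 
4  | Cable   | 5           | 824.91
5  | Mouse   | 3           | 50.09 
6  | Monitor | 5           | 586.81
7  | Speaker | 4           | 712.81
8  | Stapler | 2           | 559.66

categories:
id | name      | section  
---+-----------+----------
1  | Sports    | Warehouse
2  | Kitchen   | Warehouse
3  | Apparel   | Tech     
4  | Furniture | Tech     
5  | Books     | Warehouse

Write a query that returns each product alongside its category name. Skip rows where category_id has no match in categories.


INNER JOIN keeps only products rows whose category_id matches an id in categories. Walk through each product:
  - product 1 (Tablet): category_id=4 -> matches Furniture
  - product 2 (Printer): category_id=NULL, no match -> dropped
  - product 3 (Router): category_id=3 -> matches Apparel
  - product 4 (Cable): category_id=5 -> matches Books
  - product 5 (Mouse): category_id=3 -> matches Apparel
  - product 6 (Monitor): category_id=5 -> matches Books
  - product 7 (Speaker): category_id=4 -> matches Furniture
  - product 8 (Stapler): category_id=2 -> matches Kitchen
So 1 of 8 rows is dropped.

SQL:
SELECT a.name, b.name AS category
FROM products a
INNER JOIN categories b ON a.category_id = b.id

Result:
name    | category 
--------+----------
Tablet  | Furniture
Router  | Apparel  
Cable   | Books    
Mouse   | Apparel  
Monitor | Books    
Speaker | Furniture
Stapler | Kitchen  


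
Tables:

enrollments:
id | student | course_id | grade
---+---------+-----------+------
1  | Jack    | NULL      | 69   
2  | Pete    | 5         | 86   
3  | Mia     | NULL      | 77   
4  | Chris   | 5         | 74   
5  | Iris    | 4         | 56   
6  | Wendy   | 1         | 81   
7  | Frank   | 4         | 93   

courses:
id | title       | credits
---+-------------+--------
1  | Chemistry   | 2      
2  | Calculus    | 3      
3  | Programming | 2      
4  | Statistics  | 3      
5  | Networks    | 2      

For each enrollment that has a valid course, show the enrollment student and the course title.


INNER JOIN keeps only enrollments rows whose course_id matches an id in courses. Walk through each enrollment:
  - enrollment 1 (Jack): course_id=NULL, no match -> dropped
  - enrollment 2 (Pete): course_id=5 -> matches Networks
  - enrollment 3 (Mia): course_id=NULL, no match -> dropped
  - enrollment 4 (Chris): course_id=5 -> matches Networks
  - enrollment 5 (Iris): course_id=4 -> matches Statistics
  - enrollment 6 (Wendy): course_id=1 -> matches Chemistry
  - enrollment 7 (Frank): course_id=4 -> matches Statistics
So 2 of 7 rows are dropped.

SQL:
SELECT a.student, b.title AS course
FROM enrollments a
INNER JOIN courses b ON a.course_id = b.id

Result:
student | course    
--------+-----------
Pete    | Networks  
Chris   | Networks  
Iris    | Statistics
Wendy   | Chemistry 
Frank   | Statistics


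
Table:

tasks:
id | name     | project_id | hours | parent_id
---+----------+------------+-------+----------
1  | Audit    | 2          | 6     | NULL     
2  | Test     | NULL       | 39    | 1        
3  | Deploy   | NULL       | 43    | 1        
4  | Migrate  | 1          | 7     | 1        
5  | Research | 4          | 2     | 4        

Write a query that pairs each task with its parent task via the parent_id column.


This is a self-join: tasks is joined to a second copy of itself, matching each row's parent_id to another row's id. Use LEFT JOIN so rows with parent_id=NULL are kept.
  - task 1 (Audit): parent_id=NULL -> NULL
  - task 2 (Test): parent_id=1 -> Audit
  - task 3 (Deploy): parent_id=1 -> Audit
  - task 4 (Migrate): parent_id=1 -> Audit
  - task 5 (Research): parent_id=4 -> Migrate

SQL:
SELECT a.name AS item, b.name AS parent
FROM tasks a
LEFT JOIN tasks b ON a.parent_id = b.id

Result:
item     | parent 
---------+--------
Audit    | NULL   
Test     | Audit  
Deploy   | Audit  
Migrate  | Audit  
Research | Migrate
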